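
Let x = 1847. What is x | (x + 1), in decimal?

x = 11100110111 = 1847
x + 1 = 11100111000
OR    = 11100111111 = 1855
(x | (x + 1) sets the lowest cleared bit.)

1855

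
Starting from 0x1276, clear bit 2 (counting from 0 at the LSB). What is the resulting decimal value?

4722

x = 1001001110110
bit 2 is currently 1; clear it via x & ~(1 << 2) = x & ~4
→ 1001001110010 = 4722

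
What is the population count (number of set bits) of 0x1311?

0x1311 = 1001100010001
Count the 1s: 1 + 1 + 1 + 1 + 1 = 5

5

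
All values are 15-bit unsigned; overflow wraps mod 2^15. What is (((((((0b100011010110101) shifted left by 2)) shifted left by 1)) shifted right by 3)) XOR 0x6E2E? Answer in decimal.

0b100011010110101 = 100011010110101
→ shifted left by 2 (mod 2^15) → 001101011010100 = 6868
→ shifted left by 1 (mod 2^15) → 011010110101000 = 13736
→ shifted right by 3 → 000011010110101 = 1717
0x6E2E = 110111000101110
→ XOR → 110100010011011 = 26779

26779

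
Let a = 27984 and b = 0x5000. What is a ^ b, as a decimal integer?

27984 = 110110101010000
0x5000 = 101000000000000
XOR → 011110101010000 = 15696

15696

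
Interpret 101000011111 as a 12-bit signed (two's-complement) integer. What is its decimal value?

-1505

pattern = 101000011111 (MSB is 1 ⇒ negative)
Invert: 010111100000, add 1 → 010111100001 = 1505, so the value is -1505.
(Equivalently: 2591 - 2^12 = 2591 - 4096 = -1505.)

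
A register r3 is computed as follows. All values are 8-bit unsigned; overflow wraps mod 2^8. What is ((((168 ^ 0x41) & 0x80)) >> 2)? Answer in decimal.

32

168 = 10101000
0x41 = 01000001
→ ^ → 11101001 = 233
0x80 = 10000000
→ & → 10000000 = 128
→ >> 2 → 00100000 = 32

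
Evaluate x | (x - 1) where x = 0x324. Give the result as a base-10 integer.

x = 1100100100 = 804
x - 1 = 1100100011
OR    = 1100100111 = 807
(x | (x - 1) sets all bits below the lowest set bit.)

807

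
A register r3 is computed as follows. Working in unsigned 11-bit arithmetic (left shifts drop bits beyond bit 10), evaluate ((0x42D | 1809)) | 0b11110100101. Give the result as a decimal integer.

0x42D = 10000101101
1809 = 11100010001
→ | → 11100111101 = 1853
0b11110100101 = 11110100101
→ | → 11110111101 = 1981

1981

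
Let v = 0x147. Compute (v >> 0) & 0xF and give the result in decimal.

v = 0101000111
Shift right by 0: 0101000111
Mask low 4 bits: 0111 = 7

7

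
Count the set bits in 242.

242 = 11110010
Count the 1s: 1 + 1 + 1 + 1 + 1 = 5

5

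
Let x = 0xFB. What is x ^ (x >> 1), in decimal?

x = 11111011 = 251
x>>1 = 01111101
XOR  = 10000110 = 134
(x ^ (x >> 1) gives the standard binary-reflected Gray code of x.)

134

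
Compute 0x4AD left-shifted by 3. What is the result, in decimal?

9576

0x4AD = 00010010101101
shift left by 3 → 10010101101000 = 9576
(equivalently, 1197 × 2^3 = 1197 × 8)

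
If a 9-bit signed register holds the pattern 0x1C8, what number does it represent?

pattern = 111001000 (MSB is 1 ⇒ negative)
Invert: 000110111, add 1 → 000111000 = 56, so the value is -56.
(Equivalently: 456 - 2^9 = 456 - 512 = -56.)

-56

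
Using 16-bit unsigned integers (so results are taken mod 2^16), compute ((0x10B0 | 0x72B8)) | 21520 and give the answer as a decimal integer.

0x10B0 = 0001000010110000
0x72B8 = 0111001010111000
→ | → 0111001010111000 = 29368
21520 = 0101010000010000
→ | → 0111011010111000 = 30392

30392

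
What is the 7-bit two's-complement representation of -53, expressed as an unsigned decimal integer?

53 in 7 bits: 0110101
Invert: 1001010
Add 1:  1001011 = 75
(Check: 2^7 - 53 = 128 - 53 = 75.)

75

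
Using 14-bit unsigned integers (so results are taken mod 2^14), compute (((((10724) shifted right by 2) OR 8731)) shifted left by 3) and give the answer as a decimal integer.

5080

10724 = 10100111100100
→ shifted right by 2 → 00101001111001 = 2681
8731 = 10001000011011
→ OR → 10101001111011 = 10875
→ shifted left by 3 (mod 2^14) → 01001111011000 = 5080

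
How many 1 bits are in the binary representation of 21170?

7

21170 = 101001010110010
Count the 1s: 1 + 1 + 1 + 1 + 1 + 1 + 1 = 7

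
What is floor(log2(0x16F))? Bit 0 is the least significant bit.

0x16F = 101101111
The topmost 1 is at position 8 (since 2^8 = 256 ≤ 367 < 512).

8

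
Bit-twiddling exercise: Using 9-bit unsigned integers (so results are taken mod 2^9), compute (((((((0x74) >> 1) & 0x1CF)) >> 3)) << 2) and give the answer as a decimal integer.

0x74 = 001110100
→ >> 1 → 000111010 = 58
0x1CF = 111001111
→ & → 000001010 = 10
→ >> 3 → 000000001 = 1
→ << 2 (mod 2^9) → 000000100 = 4

4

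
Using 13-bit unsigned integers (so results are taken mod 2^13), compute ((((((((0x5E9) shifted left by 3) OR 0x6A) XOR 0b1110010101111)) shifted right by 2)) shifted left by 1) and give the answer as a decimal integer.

2530

0x5E9 = 0010111101001
→ shifted left by 3 (mod 2^13) → 0111101001000 = 3912
0x6A = 0000001101010
→ OR → 0111101101010 = 3946
0b1110010101111 = 1110010101111
→ XOR → 1001111000101 = 5061
→ shifted right by 2 → 0010011110001 = 1265
→ shifted left by 1 (mod 2^13) → 0100111100010 = 2530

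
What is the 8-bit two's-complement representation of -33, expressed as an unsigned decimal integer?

223

33 in 8 bits: 00100001
Invert: 11011110
Add 1:  11011111 = 223
(Check: 2^8 - 33 = 256 - 33 = 223.)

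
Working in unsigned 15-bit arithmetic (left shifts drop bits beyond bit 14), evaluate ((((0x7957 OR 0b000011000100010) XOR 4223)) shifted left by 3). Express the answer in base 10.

0x7957 = 111100101010111
0b000011000100010 = 000011000100010
→ OR → 111111101110111 = 32631
4223 = 001000001111111
→ XOR → 110111100001000 = 28424
→ shifted left by 3 (mod 2^15) → 111100001000000 = 30784

30784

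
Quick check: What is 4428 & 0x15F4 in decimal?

4420

4428 = 1000101001100
0x15F4 = 1010111110100
AND → 1000101000100 = 4420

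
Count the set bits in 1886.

8

1886 = 11101011110
Count the 1s: 1 + 1 + 1 + 1 + 1 + 1 + 1 + 1 = 8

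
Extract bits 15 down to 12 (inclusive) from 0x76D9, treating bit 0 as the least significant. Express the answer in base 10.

7

v = 0111011011011001
Shift right by 12: 0111
Mask low 4 bits: 0111 = 7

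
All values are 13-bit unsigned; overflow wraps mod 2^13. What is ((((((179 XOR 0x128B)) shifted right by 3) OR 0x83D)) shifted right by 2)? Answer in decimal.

179 = 0000010110011
0x128B = 1001010001011
→ XOR → 1001000111000 = 4664
→ shifted right by 3 → 0001001000111 = 583
0x83D = 0100000111101
→ OR → 0101001111111 = 2687
→ shifted right by 2 → 0001010011111 = 671

671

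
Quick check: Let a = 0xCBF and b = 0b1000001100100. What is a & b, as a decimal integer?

36

0xCBF = 0110010111111
b = 1000001100100
AND → 0000000100100 = 36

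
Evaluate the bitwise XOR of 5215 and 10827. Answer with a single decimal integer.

15892

5215 = 01010001011111
10827 = 10101001001011
XOR → 11111000010100 = 15892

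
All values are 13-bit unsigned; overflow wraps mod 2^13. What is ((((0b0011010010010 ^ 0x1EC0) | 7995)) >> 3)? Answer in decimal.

1007

0b0011010010010 = 0011010010010
0x1EC0 = 1111011000000
→ ^ → 1100001010010 = 6226
7995 = 1111100111011
→ | → 1111101111011 = 8059
→ >> 3 → 0001111101111 = 1007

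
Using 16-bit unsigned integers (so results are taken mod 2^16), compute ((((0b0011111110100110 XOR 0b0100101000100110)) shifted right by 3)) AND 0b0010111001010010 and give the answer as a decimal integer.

3600

0b0011111110100110 = 0011111110100110
0b0100101000100110 = 0100101000100110
→ XOR → 0111010110000000 = 30080
→ shifted right by 3 → 0000111010110000 = 3760
0b0010111001010010 = 0010111001010010
→ AND → 0000111000010000 = 3600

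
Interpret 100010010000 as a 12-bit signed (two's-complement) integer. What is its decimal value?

-1904

pattern = 100010010000 (MSB is 1 ⇒ negative)
Invert: 011101101111, add 1 → 011101110000 = 1904, so the value is -1904.
(Equivalently: 2192 - 2^12 = 2192 - 4096 = -1904.)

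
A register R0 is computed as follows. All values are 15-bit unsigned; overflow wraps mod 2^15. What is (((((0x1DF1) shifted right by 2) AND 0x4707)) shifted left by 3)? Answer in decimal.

0x1DF1 = 001110111110001
→ shifted right by 2 → 000011101111100 = 1916
0x4707 = 100011100000111
→ AND → 000011100000100 = 1796
→ shifted left by 3 (mod 2^15) → 011100000100000 = 14368

14368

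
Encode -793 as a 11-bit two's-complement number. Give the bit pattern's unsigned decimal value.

793 in 11 bits: 01100011001
Invert: 10011100110
Add 1:  10011100111 = 1255
(Check: 2^11 - 793 = 2048 - 793 = 1255.)

1255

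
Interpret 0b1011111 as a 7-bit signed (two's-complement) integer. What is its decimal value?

pattern = 1011111 (MSB is 1 ⇒ negative)
Invert: 0100000, add 1 → 0100001 = 33, so the value is -33.
(Equivalently: 95 - 2^7 = 95 - 128 = -33.)

-33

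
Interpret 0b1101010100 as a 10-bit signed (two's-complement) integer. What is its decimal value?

-172

pattern = 1101010100 (MSB is 1 ⇒ negative)
Invert: 0010101011, add 1 → 0010101100 = 172, so the value is -172.
(Equivalently: 852 - 2^10 = 852 - 1024 = -172.)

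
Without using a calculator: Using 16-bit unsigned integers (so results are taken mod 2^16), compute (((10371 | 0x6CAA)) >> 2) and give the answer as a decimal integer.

10371 = 0010100010000011
0x6CAA = 0110110010101010
→ | → 0110110010101011 = 27819
→ >> 2 → 0001101100101010 = 6954

6954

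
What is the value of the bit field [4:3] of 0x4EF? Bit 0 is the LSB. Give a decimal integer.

v = 010011101111
Shift right by 3: 010011101
Mask low 2 bits: 01 = 1

1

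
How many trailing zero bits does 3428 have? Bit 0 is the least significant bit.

3428 = 110101100100
Trailing zeros: 2, so the lowest set bit is bit 2 (value 4).

2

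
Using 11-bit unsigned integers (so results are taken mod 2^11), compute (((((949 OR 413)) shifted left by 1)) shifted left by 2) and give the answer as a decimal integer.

949 = 01110110101
413 = 00110011101
→ OR → 01110111101 = 957
→ shifted left by 1 (mod 2^11) → 11101111010 = 1914
→ shifted left by 2 (mod 2^11) → 10111101000 = 1512

1512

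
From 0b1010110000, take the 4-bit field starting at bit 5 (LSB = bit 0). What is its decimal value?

v = 1010110000
Shift right by 5: 10101
Mask low 4 bits: 0101 = 5

5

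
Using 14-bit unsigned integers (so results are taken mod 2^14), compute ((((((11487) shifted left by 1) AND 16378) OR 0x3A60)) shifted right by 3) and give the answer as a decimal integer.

11487 = 10110011011111
→ shifted left by 1 (mod 2^14) → 01100110111110 = 6590
16378 = 11111111111010
→ AND → 01100110111010 = 6586
0x3A60 = 11101001100000
→ OR → 11101111111010 = 15354
→ shifted right by 3 → 00011101111111 = 1919

1919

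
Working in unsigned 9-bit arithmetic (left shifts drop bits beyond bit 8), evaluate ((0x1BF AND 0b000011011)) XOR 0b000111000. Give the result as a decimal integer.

0x1BF = 110111111
0b000011011 = 000011011
→ AND → 000011011 = 27
0b000111000 = 000111000
→ XOR → 000100011 = 35

35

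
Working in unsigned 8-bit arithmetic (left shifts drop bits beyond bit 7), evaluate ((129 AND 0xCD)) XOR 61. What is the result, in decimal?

129 = 10000001
0xCD = 11001101
→ AND → 10000001 = 129
61 = 00111101
→ XOR → 10111100 = 188

188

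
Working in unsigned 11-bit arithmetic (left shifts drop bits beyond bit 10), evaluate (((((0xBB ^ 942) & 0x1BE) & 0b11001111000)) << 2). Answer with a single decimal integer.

64

0xBB = 00010111011
942 = 01110101110
→ ^ → 01100010101 = 789
0x1BE = 00110111110
→ & → 00100010100 = 276
0b11001111000 = 11001111000
→ & → 00000010000 = 16
→ << 2 (mod 2^11) → 00001000000 = 64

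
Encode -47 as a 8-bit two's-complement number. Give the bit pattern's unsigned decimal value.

47 in 8 bits: 00101111
Invert: 11010000
Add 1:  11010001 = 209
(Check: 2^8 - 47 = 256 - 47 = 209.)

209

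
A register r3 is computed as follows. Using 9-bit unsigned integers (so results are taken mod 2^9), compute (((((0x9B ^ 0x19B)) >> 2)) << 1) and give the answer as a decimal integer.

0x9B = 010011011
0x19B = 110011011
→ ^ → 100000000 = 256
→ >> 2 → 001000000 = 64
→ << 1 (mod 2^9) → 010000000 = 128

128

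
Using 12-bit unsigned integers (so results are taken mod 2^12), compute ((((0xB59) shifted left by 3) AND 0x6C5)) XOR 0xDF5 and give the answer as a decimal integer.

3893

0xB59 = 101101011001
→ shifted left by 3 (mod 2^12) → 101011001000 = 2760
0x6C5 = 011011000101
→ AND → 001011000000 = 704
0xDF5 = 110111110101
→ XOR → 111100110101 = 3893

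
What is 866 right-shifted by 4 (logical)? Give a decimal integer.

54

866 = 1101100010
shift right by 4 → 0000110110 = 54
(equivalently, floor(866 / 16))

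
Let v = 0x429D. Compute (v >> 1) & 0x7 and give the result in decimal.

6

v = 100001010011101
Shift right by 1: 10000101001110
Mask low 3 bits: 110 = 6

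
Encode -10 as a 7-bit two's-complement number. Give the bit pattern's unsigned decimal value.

10 in 7 bits: 0001010
Invert: 1110101
Add 1:  1110110 = 118
(Check: 2^7 - 10 = 128 - 10 = 118.)

118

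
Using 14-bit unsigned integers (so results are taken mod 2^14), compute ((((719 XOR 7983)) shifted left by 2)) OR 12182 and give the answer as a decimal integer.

719 = 00001011001111
7983 = 01111100101111
→ XOR → 01110111100000 = 7648
→ shifted left by 2 (mod 2^14) → 11011110000000 = 14208
12182 = 10111110010110
→ OR → 11111110010110 = 16278

16278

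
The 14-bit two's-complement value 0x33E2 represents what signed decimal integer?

pattern = 11001111100010 (MSB is 1 ⇒ negative)
Invert: 00110000011101, add 1 → 00110000011110 = 3102, so the value is -3102.
(Equivalently: 13282 - 2^14 = 13282 - 16384 = -3102.)

-3102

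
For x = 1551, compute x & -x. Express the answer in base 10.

x = 11000001111 = 1551
-x (two's complement) = …00111110001
AND   = 00000000001 = 1
(x & -x isolates the lowest set bit of x.)

1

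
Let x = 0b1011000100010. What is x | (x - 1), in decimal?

5667

x = 1011000100010 = 5666
x - 1 = 1011000100001
OR    = 1011000100011 = 5667
(x | (x - 1) sets all bits below the lowest set bit.)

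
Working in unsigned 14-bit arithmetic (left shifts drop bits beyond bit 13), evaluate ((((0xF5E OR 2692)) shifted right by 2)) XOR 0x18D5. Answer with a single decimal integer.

0xF5E = 00111101011110
2692 = 00101010000100
→ OR → 00111111011110 = 4062
→ shifted right by 2 → 00001111110111 = 1015
0x18D5 = 01100011010101
→ XOR → 01101100100010 = 6946

6946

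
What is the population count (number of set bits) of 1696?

4

1696 = 11010100000
Count the 1s: 1 + 1 + 1 + 1 = 4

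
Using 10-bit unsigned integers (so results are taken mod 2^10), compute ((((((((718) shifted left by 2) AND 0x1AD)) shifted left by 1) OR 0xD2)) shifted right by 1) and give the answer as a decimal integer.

718 = 1011001110
→ shifted left by 2 (mod 2^10) → 1100111000 = 824
0x1AD = 0110101101
→ AND → 0100101000 = 296
→ shifted left by 1 (mod 2^10) → 1001010000 = 592
0xD2 = 0011010010
→ OR → 1011010010 = 722
→ shifted right by 1 → 0101101001 = 361

361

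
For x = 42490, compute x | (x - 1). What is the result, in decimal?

x = 1010010111111010 = 42490
x - 1 = 1010010111111001
OR    = 1010010111111011 = 42491
(x | (x - 1) sets all bits below the lowest set bit.)

42491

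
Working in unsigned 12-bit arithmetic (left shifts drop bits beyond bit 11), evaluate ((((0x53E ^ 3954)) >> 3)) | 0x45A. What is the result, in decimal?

1371

0x53E = 010100111110
3954 = 111101110010
→ ^ → 101001001100 = 2636
→ >> 3 → 000101001001 = 329
0x45A = 010001011010
→ | → 010101011011 = 1371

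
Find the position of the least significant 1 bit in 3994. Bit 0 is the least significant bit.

1

3994 = 111110011010
Trailing zeros: 1, so the lowest set bit is bit 1 (value 2).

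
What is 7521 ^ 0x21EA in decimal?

15499

7521 = 01110101100001
0x21EA = 10000111101010
XOR → 11110010001011 = 15499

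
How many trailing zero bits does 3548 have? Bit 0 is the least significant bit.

2

3548 = 110111011100
Trailing zeros: 2, so the lowest set bit is bit 2 (value 4).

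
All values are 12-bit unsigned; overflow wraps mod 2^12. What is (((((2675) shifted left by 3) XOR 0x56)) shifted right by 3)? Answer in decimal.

2675 = 101001110011
→ shifted left by 3 (mod 2^12) → 001110011000 = 920
0x56 = 000001010110
→ XOR → 001111001110 = 974
→ shifted right by 3 → 000001111001 = 121

121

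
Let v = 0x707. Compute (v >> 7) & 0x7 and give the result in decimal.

v = 011100000111
Shift right by 7: 01110
Mask low 3 bits: 110 = 6

6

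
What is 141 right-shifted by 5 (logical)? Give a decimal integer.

4

141 = 10001101
shift right by 5 → 00000100 = 4
(equivalently, floor(141 / 32))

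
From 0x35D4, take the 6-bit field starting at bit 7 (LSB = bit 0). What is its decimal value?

v = 11010111010100
Shift right by 7: 1101011
Mask low 6 bits: 101011 = 43

43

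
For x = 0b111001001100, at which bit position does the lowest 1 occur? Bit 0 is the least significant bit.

2

0b111001001100 = 111001001100
Trailing zeros: 2, so the lowest set bit is bit 2 (value 4).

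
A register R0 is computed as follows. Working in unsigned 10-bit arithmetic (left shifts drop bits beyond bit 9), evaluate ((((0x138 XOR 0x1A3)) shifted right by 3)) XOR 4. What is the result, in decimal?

0x138 = 0100111000
0x1A3 = 0110100011
→ XOR → 0010011011 = 155
→ shifted right by 3 → 0000010011 = 19
4 = 0000000100
→ XOR → 0000010111 = 23

23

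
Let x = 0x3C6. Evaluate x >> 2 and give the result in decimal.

0x3C6 = 1111000110
shift right by 2 → 0011110001 = 241
(equivalently, floor(966 / 4))

241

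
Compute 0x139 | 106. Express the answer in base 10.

0x139 = 100111001
106 = 001101010
 OR → 101111011 = 379

379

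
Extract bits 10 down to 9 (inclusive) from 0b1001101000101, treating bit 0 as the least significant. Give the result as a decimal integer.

v = 1001101000101
Shift right by 9: 1001
Mask low 2 bits: 01 = 1

1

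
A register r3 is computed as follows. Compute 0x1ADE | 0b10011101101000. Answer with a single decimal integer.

0x1ADE = 01101011011110
b = 10011101101000
 OR → 11111111111110 = 16382

16382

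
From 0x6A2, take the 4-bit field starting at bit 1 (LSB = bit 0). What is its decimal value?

v = 11010100010
Shift right by 1: 1101010001
Mask low 4 bits: 0001 = 1

1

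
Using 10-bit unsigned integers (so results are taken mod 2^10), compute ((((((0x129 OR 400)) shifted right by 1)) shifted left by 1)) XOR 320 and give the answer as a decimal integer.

0x129 = 0100101001
400 = 0110010000
→ OR → 0110111001 = 441
→ shifted right by 1 → 0011011100 = 220
→ shifted left by 1 (mod 2^10) → 0110111000 = 440
320 = 0101000000
→ XOR → 0011111000 = 248

248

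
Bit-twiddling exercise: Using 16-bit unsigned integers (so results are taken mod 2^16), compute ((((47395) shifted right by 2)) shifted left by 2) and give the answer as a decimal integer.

47392

47395 = 1011100100100011
→ shifted right by 2 → 0010111001001000 = 11848
→ shifted left by 2 (mod 2^16) → 1011100100100000 = 47392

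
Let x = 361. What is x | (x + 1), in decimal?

363

x = 101101001 = 361
x + 1 = 101101010
OR    = 101101011 = 363
(x | (x + 1) sets the lowest cleared bit.)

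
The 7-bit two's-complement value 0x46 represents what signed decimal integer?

pattern = 1000110 (MSB is 1 ⇒ negative)
Invert: 0111001, add 1 → 0111010 = 58, so the value is -58.
(Equivalently: 70 - 2^7 = 70 - 128 = -58.)

-58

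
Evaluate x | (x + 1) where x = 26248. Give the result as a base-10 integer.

26249

x = 110011010001000 = 26248
x + 1 = 110011010001001
OR    = 110011010001001 = 26249
(x | (x + 1) sets the lowest cleared bit.)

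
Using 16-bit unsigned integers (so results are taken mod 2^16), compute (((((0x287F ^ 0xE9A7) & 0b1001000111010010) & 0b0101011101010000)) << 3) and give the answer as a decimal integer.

2688

0x287F = 0010100001111111
0xE9A7 = 1110100110100111
→ ^ → 1100000111011000 = 49624
0b1001000111010010 = 1001000111010010
→ & → 1000000111010000 = 33232
0b0101011101010000 = 0101011101010000
→ & → 0000000101010000 = 336
→ << 3 (mod 2^16) → 0000101010000000 = 2688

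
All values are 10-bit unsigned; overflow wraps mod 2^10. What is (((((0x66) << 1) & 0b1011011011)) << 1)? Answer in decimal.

0x66 = 0001100110
→ << 1 (mod 2^10) → 0011001100 = 204
0b1011011011 = 1011011011
→ & → 0011001000 = 200
→ << 1 (mod 2^10) → 0110010000 = 400

400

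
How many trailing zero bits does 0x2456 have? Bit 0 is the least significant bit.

0x2456 = 10010001010110
Trailing zeros: 1, so the lowest set bit is bit 1 (value 2).

1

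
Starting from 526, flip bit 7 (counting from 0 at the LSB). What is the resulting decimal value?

x = 1000001110
bit 7 is currently 0; toggle it via x ^ (1 << 7) = x ^ 128
→ 1010001110 = 654

654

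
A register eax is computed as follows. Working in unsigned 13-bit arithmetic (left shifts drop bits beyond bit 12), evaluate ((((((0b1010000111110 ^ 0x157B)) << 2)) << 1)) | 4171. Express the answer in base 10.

0b1010000111110 = 1010000111110
0x157B = 1010101111011
→ ^ → 0000101000101 = 325
→ << 2 (mod 2^13) → 0010100010100 = 1300
→ << 1 (mod 2^13) → 0101000101000 = 2600
4171 = 1000001001011
→ | → 1101001101011 = 6763

6763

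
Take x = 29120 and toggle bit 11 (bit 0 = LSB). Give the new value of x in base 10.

x = 111000111000000
bit 11 is currently 0; toggle it via x ^ (1 << 11) = x ^ 2048
→ 111100111000000 = 31168

31168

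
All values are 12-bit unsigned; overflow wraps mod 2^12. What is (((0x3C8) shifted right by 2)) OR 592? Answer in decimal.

754

0x3C8 = 001111001000
→ shifted right by 2 → 000011110010 = 242
592 = 001001010000
→ OR → 001011110010 = 754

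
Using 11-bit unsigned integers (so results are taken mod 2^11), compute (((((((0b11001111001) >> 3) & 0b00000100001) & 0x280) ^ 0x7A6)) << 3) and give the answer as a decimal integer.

0b11001111001 = 11001111001
→ >> 3 → 00011001111 = 207
0b00000100001 = 00000100001
→ & → 00000000001 = 1
0x280 = 01010000000
→ & → 00000000000 = 0
0x7A6 = 11110100110
→ ^ → 11110100110 = 1958
→ << 3 (mod 2^11) → 10100110000 = 1328

1328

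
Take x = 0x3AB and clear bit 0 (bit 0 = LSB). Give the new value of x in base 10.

938

x = 1110101011
bit 0 is currently 1; clear it via x & ~(1 << 0) = x & ~1
→ 1110101010 = 938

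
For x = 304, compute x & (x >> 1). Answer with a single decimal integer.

x = 100110000 = 304
x>>1 = 010011000
AND  = 000010000 = 16
(x & (x >> 1) has a 1 wherever x has two consecutive 1 bits.)

16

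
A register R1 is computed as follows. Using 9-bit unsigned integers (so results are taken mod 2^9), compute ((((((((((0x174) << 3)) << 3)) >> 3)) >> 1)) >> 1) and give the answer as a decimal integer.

8

0x174 = 101110100
→ << 3 (mod 2^9) → 110100000 = 416
→ << 3 (mod 2^9) → 100000000 = 256
→ >> 3 → 000100000 = 32
→ >> 1 → 000010000 = 16
→ >> 1 → 000001000 = 8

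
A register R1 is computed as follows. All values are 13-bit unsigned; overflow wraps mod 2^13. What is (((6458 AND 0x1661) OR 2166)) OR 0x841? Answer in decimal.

6263

6458 = 1100100111010
0x1661 = 1011001100001
→ AND → 1000000100000 = 4128
2166 = 0100001110110
→ OR → 1100001110110 = 6262
0x841 = 0100001000001
→ OR → 1100001110111 = 6263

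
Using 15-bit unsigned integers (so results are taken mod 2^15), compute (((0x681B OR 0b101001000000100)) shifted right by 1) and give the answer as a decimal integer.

0x681B = 110100000011011
0b101001000000100 = 101001000000100
→ OR → 111101000011111 = 31263
→ shifted right by 1 → 011110100001111 = 15631

15631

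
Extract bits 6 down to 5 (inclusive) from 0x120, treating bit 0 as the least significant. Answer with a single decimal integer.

1

v = 100100000
Shift right by 5: 1001
Mask low 2 bits: 01 = 1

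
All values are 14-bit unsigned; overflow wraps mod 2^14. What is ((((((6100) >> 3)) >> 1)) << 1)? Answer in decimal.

762

6100 = 01011111010100
→ >> 3 → 00001011111010 = 762
→ >> 1 → 00000101111101 = 381
→ << 1 (mod 2^14) → 00001011111010 = 762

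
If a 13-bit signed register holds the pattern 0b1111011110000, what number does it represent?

-272

pattern = 1111011110000 (MSB is 1 ⇒ negative)
Invert: 0000100001111, add 1 → 0000100010000 = 272, so the value is -272.
(Equivalently: 7920 - 2^13 = 7920 - 8192 = -272.)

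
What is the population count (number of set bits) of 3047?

9

3047 = 101111100111
Count the 1s: 1 + 1 + 1 + 1 + 1 + 1 + 1 + 1 + 1 = 9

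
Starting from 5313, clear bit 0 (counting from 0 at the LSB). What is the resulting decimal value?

5312

x = 1010011000001
bit 0 is currently 1; clear it via x & ~(1 << 0) = x & ~1
→ 1010011000000 = 5312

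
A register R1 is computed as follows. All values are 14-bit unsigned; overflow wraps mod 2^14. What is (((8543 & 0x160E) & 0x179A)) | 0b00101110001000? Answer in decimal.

8543 = 10000101011111
0x160E = 01011000001110
→ & → 00000000001110 = 14
0x179A = 01011110011010
→ & → 00000000001010 = 10
0b00101110001000 = 00101110001000
→ | → 00101110001010 = 2954

2954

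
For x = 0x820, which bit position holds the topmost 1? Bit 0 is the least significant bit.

0x820 = 100000100000
The topmost 1 is at position 11 (since 2^11 = 2048 ≤ 2080 < 4096).

11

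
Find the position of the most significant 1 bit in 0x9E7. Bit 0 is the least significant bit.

0x9E7 = 100111100111
The topmost 1 is at position 11 (since 2^11 = 2048 ≤ 2535 < 4096).

11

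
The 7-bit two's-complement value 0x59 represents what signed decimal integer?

pattern = 1011001 (MSB is 1 ⇒ negative)
Invert: 0100110, add 1 → 0100111 = 39, so the value is -39.
(Equivalently: 89 - 2^7 = 89 - 128 = -39.)

-39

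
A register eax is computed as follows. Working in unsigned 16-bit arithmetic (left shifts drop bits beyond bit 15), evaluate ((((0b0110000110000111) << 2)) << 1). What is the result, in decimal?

0b0110000110000111 = 0110000110000111
→ << 2 (mod 2^16) → 1000011000011100 = 34332
→ << 1 (mod 2^16) → 0000110000111000 = 3128

3128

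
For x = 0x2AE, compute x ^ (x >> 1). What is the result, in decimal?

1017

x = 1010101110 = 686
x>>1 = 0101010111
XOR  = 1111111001 = 1017
(x ^ (x >> 1) gives the standard binary-reflected Gray code of x.)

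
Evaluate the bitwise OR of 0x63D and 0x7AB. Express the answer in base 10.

0x63D = 11000111101
0x7AB = 11110101011
 OR → 11110111111 = 1983

1983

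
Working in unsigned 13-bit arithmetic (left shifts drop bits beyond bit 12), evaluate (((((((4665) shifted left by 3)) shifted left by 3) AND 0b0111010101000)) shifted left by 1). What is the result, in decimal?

7168

4665 = 1001000111001
→ shifted left by 3 (mod 2^13) → 1000111001000 = 4552
→ shifted left by 3 (mod 2^13) → 0111001000000 = 3648
0b0111010101000 = 0111010101000
→ AND → 0111000000000 = 3584
→ shifted left by 1 (mod 2^13) → 1110000000000 = 7168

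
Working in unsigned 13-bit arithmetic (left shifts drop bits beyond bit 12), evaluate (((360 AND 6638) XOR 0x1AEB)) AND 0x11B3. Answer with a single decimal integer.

4483

360 = 0000101101000
6638 = 1100111101110
→ AND → 0000101101000 = 360
0x1AEB = 1101011101011
→ XOR → 1101110000011 = 7043
0x11B3 = 1000110110011
→ AND → 1000110000011 = 4483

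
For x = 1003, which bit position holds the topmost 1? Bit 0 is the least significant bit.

1003 = 1111101011
The topmost 1 is at position 9 (since 2^9 = 512 ≤ 1003 < 1024).

9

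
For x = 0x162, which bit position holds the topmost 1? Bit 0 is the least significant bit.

8

0x162 = 101100010
The topmost 1 is at position 8 (since 2^8 = 256 ≤ 354 < 512).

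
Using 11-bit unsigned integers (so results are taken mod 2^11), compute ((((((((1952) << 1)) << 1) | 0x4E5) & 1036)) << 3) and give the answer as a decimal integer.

1952 = 11110100000
→ << 1 (mod 2^11) → 11101000000 = 1856
→ << 1 (mod 2^11) → 11010000000 = 1664
0x4E5 = 10011100101
→ | → 11011100101 = 1765
1036 = 10000001100
→ & → 10000000100 = 1028
→ << 3 (mod 2^11) → 00000100000 = 32

32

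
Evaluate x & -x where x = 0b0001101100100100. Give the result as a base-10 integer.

x = 1101100100100 = 6948
-x (two's complement) = …0010011011100
AND   = 0000000000100 = 4
(x & -x isolates the lowest set bit of x.)

4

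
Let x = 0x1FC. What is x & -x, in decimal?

x = 111111100 = 508
-x (two's complement) = …000000100
AND   = 000000100 = 4
(x & -x isolates the lowest set bit of x.)

4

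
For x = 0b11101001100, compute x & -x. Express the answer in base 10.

4

x = 11101001100 = 1868
-x (two's complement) = …00010110100
AND   = 00000000100 = 4
(x & -x isolates the lowest set bit of x.)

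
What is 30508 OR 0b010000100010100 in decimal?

30508 = 111011100101100
b = 010000100010100
 OR → 111011100111100 = 30524

30524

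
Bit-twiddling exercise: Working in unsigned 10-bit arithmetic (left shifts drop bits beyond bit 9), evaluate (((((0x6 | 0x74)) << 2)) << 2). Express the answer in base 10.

864

0x6 = 0000000110
0x74 = 0001110100
→ | → 0001110110 = 118
→ << 2 (mod 2^10) → 0111011000 = 472
→ << 2 (mod 2^10) → 1101100000 = 864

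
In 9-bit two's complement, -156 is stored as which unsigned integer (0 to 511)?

156 in 9 bits: 010011100
Invert: 101100011
Add 1:  101100100 = 356
(Check: 2^9 - 156 = 512 - 156 = 356.)

356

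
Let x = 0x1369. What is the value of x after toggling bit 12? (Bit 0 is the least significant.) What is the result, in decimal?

x = 1001101101001
bit 12 is currently 1; toggle it via x ^ (1 << 12) = x ^ 4096
→ 0001101101001 = 873

873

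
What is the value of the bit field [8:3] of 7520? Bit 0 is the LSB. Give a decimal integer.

v = 1110101100000
Shift right by 3: 1110101100
Mask low 6 bits: 101100 = 44

44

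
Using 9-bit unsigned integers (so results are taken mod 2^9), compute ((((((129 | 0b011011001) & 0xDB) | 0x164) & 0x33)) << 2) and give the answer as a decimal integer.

129 = 010000001
0b011011001 = 011011001
→ | → 011011001 = 217
0xDB = 011011011
→ & → 011011001 = 217
0x164 = 101100100
→ | → 111111101 = 509
0x33 = 000110011
→ & → 000110001 = 49
→ << 2 (mod 2^9) → 011000100 = 196

196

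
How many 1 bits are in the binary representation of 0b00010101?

3

n = 10101
Count the 1s: 1 + 1 + 1 = 3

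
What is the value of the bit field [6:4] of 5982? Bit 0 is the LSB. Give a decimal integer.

v = 1011101011110
Shift right by 4: 101110101
Mask low 3 bits: 101 = 5

5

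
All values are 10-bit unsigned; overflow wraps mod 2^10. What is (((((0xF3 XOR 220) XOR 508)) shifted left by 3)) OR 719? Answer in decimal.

0xF3 = 0011110011
220 = 0011011100
→ XOR → 0000101111 = 47
508 = 0111111100
→ XOR → 0111010011 = 467
→ shifted left by 3 (mod 2^10) → 1010011000 = 664
719 = 1011001111
→ OR → 1011011111 = 735

735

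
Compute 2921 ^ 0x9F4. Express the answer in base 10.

2921 = 101101101001
0x9F4 = 100111110100
XOR → 001010011101 = 669

669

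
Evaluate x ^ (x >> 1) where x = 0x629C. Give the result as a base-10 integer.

21458

x = 110001010011100 = 25244
x>>1 = 011000101001110
XOR  = 101001111010010 = 21458
(x ^ (x >> 1) gives the standard binary-reflected Gray code of x.)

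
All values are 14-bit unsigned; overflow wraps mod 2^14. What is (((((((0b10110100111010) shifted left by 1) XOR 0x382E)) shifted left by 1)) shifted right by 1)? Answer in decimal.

602

0b10110100111010 = 10110100111010
→ shifted left by 1 (mod 2^14) → 01101001110100 = 6772
0x382E = 11100000101110
→ XOR → 10001001011010 = 8794
→ shifted left by 1 (mod 2^14) → 00010010110100 = 1204
→ shifted right by 1 → 00001001011010 = 602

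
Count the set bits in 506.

7

506 = 111111010
Count the 1s: 1 + 1 + 1 + 1 + 1 + 1 + 1 = 7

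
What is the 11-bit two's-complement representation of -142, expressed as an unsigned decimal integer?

1906

142 in 11 bits: 00010001110
Invert: 11101110001
Add 1:  11101110010 = 1906
(Check: 2^11 - 142 = 2048 - 142 = 1906.)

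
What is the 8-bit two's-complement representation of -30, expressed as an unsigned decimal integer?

30 in 8 bits: 00011110
Invert: 11100001
Add 1:  11100010 = 226
(Check: 2^8 - 30 = 256 - 30 = 226.)

226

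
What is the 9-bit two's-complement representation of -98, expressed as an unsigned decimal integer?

414

98 in 9 bits: 001100010
Invert: 110011101
Add 1:  110011110 = 414
(Check: 2^9 - 98 = 512 - 98 = 414.)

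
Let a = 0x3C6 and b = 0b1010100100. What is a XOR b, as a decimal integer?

354

0x3C6 = 1111000110
b = 1010100100
XOR → 0101100010 = 354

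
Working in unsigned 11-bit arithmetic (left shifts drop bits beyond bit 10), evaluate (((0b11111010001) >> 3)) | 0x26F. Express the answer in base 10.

767

0b11111010001 = 11111010001
→ >> 3 → 00011111010 = 250
0x26F = 01001101111
→ | → 01011111111 = 767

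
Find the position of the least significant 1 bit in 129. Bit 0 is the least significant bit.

129 = 10000001
Trailing zeros: 0, so the lowest set bit is bit 0 (value 1).

0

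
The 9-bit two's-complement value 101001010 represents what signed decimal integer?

pattern = 101001010 (MSB is 1 ⇒ negative)
Invert: 010110101, add 1 → 010110110 = 182, so the value is -182.
(Equivalently: 330 - 2^9 = 330 - 512 = -182.)

-182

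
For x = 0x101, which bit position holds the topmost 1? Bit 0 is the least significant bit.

8

0x101 = 100000001
The topmost 1 is at position 8 (since 2^8 = 256 ≤ 257 < 512).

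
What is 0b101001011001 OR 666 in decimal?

2779

a = 101001011001
666 = 001010011010
 OR → 101011011011 = 2779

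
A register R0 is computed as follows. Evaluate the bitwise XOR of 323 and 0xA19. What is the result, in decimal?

323 = 000101000011
0xA19 = 101000011001
XOR → 101101011010 = 2906

2906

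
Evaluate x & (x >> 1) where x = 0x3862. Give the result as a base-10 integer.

x = 11100001100010 = 14434
x>>1 = 01110000110001
AND  = 01100000100000 = 6176
(x & (x >> 1) has a 1 wherever x has two consecutive 1 bits.)

6176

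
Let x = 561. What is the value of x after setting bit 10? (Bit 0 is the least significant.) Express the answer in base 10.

1585

x = 0001000110001
bit 10 is currently 0; set it via x | (1 << 10) = x | 1024
→ 0011000110001 = 1585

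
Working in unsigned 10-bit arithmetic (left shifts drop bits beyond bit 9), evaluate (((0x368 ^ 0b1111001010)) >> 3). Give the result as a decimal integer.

20

0x368 = 1101101000
0b1111001010 = 1111001010
→ ^ → 0010100010 = 162
→ >> 3 → 0000010100 = 20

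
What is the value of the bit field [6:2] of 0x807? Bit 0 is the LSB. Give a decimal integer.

v = 100000000111
Shift right by 2: 1000000001
Mask low 5 bits: 00001 = 1

1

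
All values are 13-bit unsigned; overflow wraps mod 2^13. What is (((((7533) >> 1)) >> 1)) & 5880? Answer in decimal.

1624

7533 = 1110101101101
→ >> 1 → 0111010110110 = 3766
→ >> 1 → 0011101011011 = 1883
5880 = 1011011111000
→ & → 0011001011000 = 1624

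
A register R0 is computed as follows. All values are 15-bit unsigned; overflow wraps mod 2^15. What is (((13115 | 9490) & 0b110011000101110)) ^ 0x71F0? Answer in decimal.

22490

13115 = 011001100111011
9490 = 010010100010010
→ | → 011011100111011 = 14139
0b110011000101110 = 110011000101110
→ & → 010011000101010 = 9770
0x71F0 = 111000111110000
→ ^ → 101011111011010 = 22490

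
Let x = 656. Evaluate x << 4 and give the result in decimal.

10496

656 = 00001010010000
shift left by 4 → 10100100000000 = 10496
(equivalently, 656 × 2^4 = 656 × 16)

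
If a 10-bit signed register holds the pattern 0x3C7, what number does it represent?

pattern = 1111000111 (MSB is 1 ⇒ negative)
Invert: 0000111000, add 1 → 0000111001 = 57, so the value is -57.
(Equivalently: 967 - 2^10 = 967 - 1024 = -57.)

-57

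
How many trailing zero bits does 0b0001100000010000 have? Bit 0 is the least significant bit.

4

0b0001100000010000 = 1100000010000
Trailing zeros: 4, so the lowest set bit is bit 4 (value 16).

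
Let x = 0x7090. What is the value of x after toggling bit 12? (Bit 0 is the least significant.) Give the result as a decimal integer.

24720

x = 0111000010010000
bit 12 is currently 1; toggle it via x ^ (1 << 12) = x ^ 4096
→ 0110000010010000 = 24720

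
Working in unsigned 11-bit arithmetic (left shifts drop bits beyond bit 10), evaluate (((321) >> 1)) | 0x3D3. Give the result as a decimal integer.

1011

321 = 00101000001
→ >> 1 → 00010100000 = 160
0x3D3 = 01111010011
→ | → 01111110011 = 1011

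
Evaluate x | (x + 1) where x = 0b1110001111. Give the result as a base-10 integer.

x = 1110001111 = 911
x + 1 = 1110010000
OR    = 1110011111 = 927
(x | (x + 1) sets the lowest cleared bit.)

927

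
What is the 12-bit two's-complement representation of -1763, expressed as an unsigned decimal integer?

2333

1763 in 12 bits: 011011100011
Invert: 100100011100
Add 1:  100100011101 = 2333
(Check: 2^12 - 1763 = 4096 - 1763 = 2333.)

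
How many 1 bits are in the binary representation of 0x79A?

0x79A = 11110011010
Count the 1s: 1 + 1 + 1 + 1 + 1 + 1 + 1 = 7

7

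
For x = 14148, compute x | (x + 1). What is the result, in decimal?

x = 11011101000100 = 14148
x + 1 = 11011101000101
OR    = 11011101000101 = 14149
(x | (x + 1) sets the lowest cleared bit.)

14149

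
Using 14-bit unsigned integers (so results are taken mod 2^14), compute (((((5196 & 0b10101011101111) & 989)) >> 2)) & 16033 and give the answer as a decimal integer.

5196 = 01010001001100
0b10101011101111 = 10101011101111
→ & → 00000001001100 = 76
989 = 00001111011101
→ & → 00000001001100 = 76
→ >> 2 → 00000000010011 = 19
16033 = 11111010100001
→ & → 00000000000001 = 1

1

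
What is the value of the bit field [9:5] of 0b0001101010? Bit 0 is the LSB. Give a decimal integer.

v = 0001101010
Shift right by 5: 00011
Mask low 5 bits: 00011 = 3

3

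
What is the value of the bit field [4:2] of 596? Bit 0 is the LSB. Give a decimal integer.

5

v = 01001010100
Shift right by 2: 010010101
Mask low 3 bits: 101 = 5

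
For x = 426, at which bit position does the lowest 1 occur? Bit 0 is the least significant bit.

1

426 = 110101010
Trailing zeros: 1, so the lowest set bit is bit 1 (value 2).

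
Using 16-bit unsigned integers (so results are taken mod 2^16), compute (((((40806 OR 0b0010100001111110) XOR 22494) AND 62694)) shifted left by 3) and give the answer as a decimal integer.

1280

40806 = 1001111101100110
0b0010100001111110 = 0010100001111110
→ OR → 1011111101111110 = 49022
22494 = 0101011111011110
→ XOR → 1110100010100000 = 59552
62694 = 1111010011100110
→ AND → 1110000010100000 = 57504
→ shifted left by 3 (mod 2^16) → 0000010100000000 = 1280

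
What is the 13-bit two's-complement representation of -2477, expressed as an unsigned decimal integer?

2477 in 13 bits: 0100110101101
Invert: 1011001010010
Add 1:  1011001010011 = 5715
(Check: 2^13 - 2477 = 8192 - 2477 = 5715.)

5715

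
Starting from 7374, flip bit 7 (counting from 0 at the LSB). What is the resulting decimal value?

7246

x = 1110011001110
bit 7 is currently 1; toggle it via x ^ (1 << 7) = x ^ 128
→ 1110001001110 = 7246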